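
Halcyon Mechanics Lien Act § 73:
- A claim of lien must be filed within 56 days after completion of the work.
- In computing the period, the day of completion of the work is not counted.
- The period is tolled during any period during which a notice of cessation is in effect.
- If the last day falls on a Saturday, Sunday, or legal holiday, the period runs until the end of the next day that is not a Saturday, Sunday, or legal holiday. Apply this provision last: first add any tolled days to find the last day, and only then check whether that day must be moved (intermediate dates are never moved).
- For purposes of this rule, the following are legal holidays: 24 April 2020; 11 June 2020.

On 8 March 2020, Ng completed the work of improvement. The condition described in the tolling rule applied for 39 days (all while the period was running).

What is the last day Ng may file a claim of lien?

56 days after 8 March 2020 is May 3, 2020.
Tolling adds 39 days: May 3, 2020 + 39 days = June 11, 2020.
June 11, 2020 is a listed holiday. The next qualifying day is June 12, 2020.

June 12, 2020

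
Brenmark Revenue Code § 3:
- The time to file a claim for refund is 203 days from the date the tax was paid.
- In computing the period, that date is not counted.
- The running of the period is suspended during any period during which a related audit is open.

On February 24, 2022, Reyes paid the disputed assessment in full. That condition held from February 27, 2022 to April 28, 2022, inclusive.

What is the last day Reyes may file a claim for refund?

203 days after February 24, 2022 is September 15, 2022.
From February 27, 2022 through April 28, 2022 inclusive is 61 days; tolling adds 61 days: September 15, 2022 + 61 days = November 15, 2022.

November 15, 2022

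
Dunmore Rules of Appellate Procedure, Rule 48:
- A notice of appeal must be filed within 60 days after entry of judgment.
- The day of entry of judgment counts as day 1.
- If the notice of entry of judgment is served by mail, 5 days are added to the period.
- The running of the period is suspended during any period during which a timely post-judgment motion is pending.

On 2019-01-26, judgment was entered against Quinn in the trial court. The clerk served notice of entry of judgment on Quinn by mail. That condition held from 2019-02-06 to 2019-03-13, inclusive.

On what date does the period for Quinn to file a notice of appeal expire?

Counting 2019-01-26 as day 1, day 60 is March 26, 2019.
Service was by mail, adding 5 days: March 26, 2019 + 5 days = March 31, 2019.
From February 6, 2019 through March 13, 2019 inclusive is 36 days; tolling adds 36 days: March 31, 2019 + 36 days = May 6, 2019.

May 6, 2019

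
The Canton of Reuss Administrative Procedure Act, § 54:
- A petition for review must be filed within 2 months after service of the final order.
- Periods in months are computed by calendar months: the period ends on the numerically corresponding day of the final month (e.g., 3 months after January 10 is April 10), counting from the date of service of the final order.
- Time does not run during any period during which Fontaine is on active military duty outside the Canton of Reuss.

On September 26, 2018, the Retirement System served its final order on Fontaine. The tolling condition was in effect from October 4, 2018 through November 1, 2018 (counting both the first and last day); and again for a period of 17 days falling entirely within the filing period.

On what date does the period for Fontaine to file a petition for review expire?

2 months after September 26, 2018 is November 26, 2018.
From October 4, 2018 through November 1, 2018 inclusive is 29 days; tolling adds 29 days: November 26, 2018 + 29 days = December 25, 2018.
Tolling adds 17 days: December 25, 2018 + 17 days = January 11, 2019.

January 11, 2019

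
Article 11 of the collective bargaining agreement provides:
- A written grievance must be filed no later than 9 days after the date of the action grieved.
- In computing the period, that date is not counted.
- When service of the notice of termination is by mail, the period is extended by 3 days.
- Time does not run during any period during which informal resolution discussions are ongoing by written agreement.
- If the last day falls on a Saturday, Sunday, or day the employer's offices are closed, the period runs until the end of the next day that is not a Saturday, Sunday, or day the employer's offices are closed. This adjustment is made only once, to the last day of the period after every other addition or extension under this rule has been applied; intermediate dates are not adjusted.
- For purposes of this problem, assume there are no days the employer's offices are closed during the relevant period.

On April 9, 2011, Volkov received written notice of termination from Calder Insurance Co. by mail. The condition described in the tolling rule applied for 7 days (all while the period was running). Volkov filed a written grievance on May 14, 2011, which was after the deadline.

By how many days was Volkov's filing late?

16 days

9 days after April 9, 2011 is April 18, 2011.
Service was by mail, adding 3 days: April 18, 2011 + 3 days = April 21, 2011.
Tolling adds 7 days: April 21, 2011 + 7 days = April 28, 2011.
April 28, 2011 is a Thursday and not a day the employer's offices are closed, so no extension applies.
The deadline is April 28, 2011; from April 28, 2011 to May 14, 2011 is 16 days.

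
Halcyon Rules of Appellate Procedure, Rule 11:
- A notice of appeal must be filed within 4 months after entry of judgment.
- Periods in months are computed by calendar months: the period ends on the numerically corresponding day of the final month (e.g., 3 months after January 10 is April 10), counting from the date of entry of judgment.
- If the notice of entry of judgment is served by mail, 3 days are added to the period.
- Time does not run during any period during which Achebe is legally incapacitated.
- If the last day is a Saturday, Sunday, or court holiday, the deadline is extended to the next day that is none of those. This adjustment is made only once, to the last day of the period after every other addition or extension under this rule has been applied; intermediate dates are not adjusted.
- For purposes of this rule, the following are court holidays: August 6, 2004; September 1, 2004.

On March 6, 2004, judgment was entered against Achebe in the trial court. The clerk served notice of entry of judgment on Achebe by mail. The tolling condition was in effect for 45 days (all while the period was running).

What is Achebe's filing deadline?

4 months after March 6, 2004 is July 6, 2004.
Service was by mail, adding 3 days: July 6, 2004 + 3 days = July 9, 2004.
Tolling adds 45 days: July 9, 2004 + 45 days = August 23, 2004.
August 23, 2004 is a Monday and not a court holiday, so no extension applies.

August 23, 2004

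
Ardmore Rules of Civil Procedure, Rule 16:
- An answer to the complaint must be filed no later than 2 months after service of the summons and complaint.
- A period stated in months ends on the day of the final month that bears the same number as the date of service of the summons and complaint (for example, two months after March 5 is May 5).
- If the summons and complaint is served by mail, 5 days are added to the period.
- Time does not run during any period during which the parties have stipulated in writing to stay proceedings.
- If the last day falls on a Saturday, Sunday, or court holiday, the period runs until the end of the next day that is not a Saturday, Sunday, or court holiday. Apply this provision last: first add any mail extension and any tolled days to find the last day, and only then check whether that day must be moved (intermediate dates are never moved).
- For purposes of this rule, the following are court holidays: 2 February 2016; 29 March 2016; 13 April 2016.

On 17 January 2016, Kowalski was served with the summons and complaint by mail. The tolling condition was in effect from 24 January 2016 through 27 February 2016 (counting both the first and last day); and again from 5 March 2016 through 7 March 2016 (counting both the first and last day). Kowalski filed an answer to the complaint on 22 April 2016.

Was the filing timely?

2 months after 17 January 2016 is March 17, 2016.
Service was by mail, adding 5 days: March 17, 2016 + 5 days = March 22, 2016.
From January 24, 2016 through February 27, 2016 inclusive is 35 days; tolling adds 35 days: March 22, 2016 + 35 days = April 26, 2016.
From March 5, 2016 through March 7, 2016 inclusive is 3 days; tolling adds 3 days: April 26, 2016 + 3 days = April 29, 2016.
April 29, 2016 is a Friday and not a court holiday, so no extension applies.
The deadline is April 29, 2016; the filing on April 22, 2016 is on or before that date.

Yes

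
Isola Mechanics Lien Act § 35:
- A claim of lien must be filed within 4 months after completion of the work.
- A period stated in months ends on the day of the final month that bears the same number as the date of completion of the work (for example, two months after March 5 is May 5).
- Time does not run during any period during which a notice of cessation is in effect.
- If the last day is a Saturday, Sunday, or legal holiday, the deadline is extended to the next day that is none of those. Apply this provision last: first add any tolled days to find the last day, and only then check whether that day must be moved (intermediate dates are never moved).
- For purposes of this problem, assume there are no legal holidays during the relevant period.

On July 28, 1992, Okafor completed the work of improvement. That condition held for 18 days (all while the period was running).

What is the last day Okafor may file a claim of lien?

December 16, 1992

4 months after July 28, 1992 is November 28, 1992.
Tolling adds 18 days: November 28, 1992 + 18 days = December 16, 1992.
December 16, 1992 is a Wednesday and not a legal holiday, so no extension applies.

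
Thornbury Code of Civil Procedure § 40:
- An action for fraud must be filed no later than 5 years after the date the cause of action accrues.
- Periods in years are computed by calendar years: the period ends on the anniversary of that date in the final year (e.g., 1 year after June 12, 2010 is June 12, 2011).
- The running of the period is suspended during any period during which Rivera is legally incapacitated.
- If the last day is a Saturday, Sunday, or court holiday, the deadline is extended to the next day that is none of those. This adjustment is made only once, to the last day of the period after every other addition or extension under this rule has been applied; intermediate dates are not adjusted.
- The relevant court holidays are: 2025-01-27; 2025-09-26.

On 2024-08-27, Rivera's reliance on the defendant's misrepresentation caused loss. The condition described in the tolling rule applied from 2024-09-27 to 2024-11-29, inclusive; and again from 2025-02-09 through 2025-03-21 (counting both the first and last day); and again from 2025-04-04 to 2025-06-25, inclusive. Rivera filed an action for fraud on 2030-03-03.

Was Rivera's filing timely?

5 years after 2024-08-27 is August 27, 2029.
From September 27, 2024 through November 29, 2024 inclusive is 64 days; tolling adds 64 days: August 27, 2029 + 64 days = October 30, 2029.
From February 9, 2025 through March 21, 2025 inclusive is 41 days; tolling adds 41 days: October 30, 2029 + 41 days = December 10, 2029.
From April 4, 2025 through June 25, 2025 inclusive is 83 days; tolling adds 83 days: December 10, 2029 + 83 days = March 3, 2030.
March 3, 2030 is Sunday. The next qualifying day is March 4, 2030.
The deadline is March 4, 2030; the filing on March 3, 2030 is on or before that date.

Yes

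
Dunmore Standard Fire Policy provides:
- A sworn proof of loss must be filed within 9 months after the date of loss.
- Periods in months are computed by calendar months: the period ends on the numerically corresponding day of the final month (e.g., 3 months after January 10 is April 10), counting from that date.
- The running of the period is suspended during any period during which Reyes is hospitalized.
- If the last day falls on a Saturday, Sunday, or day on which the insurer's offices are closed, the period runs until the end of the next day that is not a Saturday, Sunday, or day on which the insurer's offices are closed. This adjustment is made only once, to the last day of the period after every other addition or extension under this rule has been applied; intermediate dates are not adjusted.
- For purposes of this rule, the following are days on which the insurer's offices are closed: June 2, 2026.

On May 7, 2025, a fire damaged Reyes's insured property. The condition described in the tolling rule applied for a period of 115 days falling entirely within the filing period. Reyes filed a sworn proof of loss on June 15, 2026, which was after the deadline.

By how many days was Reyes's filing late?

12 days

9 months after May 7, 2025 is February 7, 2026.
Tolling adds 115 days: February 7, 2026 + 115 days = June 2, 2026.
June 2, 2026 is a listed holiday. The next qualifying day is June 3, 2026.
The deadline is June 3, 2026; from June 3, 2026 to June 15, 2026 is 12 days.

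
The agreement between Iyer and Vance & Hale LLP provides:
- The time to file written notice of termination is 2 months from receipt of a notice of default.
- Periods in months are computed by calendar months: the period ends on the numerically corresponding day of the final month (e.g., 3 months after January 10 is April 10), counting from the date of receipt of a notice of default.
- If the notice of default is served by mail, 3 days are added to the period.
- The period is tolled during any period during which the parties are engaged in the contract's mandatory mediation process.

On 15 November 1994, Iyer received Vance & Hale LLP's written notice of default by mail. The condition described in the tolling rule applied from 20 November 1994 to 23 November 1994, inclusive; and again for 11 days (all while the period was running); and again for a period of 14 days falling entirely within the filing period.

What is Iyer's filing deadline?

2 months after 15 November 1994 is January 15, 1995.
Service was by mail, adding 3 days: January 15, 1995 + 3 days = January 18, 1995.
From November 20, 1994 through November 23, 1994 inclusive is 4 days; tolling adds 4 days: January 18, 1995 + 4 days = January 22, 1995.
Tolling adds 11 days: January 22, 1995 + 11 days = February 2, 1995.
Tolling adds 14 days: February 2, 1995 + 14 days = February 16, 1995.

February 16, 1995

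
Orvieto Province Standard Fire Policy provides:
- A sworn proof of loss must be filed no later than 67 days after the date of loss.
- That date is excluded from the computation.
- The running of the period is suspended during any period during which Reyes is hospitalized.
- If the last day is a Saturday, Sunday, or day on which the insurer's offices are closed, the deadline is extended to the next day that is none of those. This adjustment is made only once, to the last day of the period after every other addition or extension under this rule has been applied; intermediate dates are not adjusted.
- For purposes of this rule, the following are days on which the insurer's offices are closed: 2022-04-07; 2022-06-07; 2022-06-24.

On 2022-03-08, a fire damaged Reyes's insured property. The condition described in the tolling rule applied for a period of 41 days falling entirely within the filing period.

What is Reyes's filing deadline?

June 27, 2022

67 days after 2022-03-08 is May 14, 2022.
Tolling adds 41 days: May 14, 2022 + 41 days = June 24, 2022.
June 24, 2022 is a listed holiday; June 25, 2022 is Saturday; June 26, 2022 is Sunday. The next qualifying day is June 27, 2022.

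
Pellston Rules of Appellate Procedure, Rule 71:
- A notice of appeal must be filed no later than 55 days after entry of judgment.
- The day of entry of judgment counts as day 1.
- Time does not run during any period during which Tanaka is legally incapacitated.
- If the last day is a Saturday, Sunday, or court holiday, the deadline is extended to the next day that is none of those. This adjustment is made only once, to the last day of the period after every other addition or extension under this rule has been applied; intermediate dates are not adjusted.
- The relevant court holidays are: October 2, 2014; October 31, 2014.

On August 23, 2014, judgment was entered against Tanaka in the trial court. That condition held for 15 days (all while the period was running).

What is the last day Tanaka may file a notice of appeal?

Counting August 23, 2014 as day 1, day 55 is October 16, 2014.
Tolling adds 15 days: October 16, 2014 + 15 days = October 31, 2014.
October 31, 2014 is a listed holiday; November 1, 2014 is Saturday; November 2, 2014 is Sunday. The next qualifying day is November 3, 2014.

November 3, 2014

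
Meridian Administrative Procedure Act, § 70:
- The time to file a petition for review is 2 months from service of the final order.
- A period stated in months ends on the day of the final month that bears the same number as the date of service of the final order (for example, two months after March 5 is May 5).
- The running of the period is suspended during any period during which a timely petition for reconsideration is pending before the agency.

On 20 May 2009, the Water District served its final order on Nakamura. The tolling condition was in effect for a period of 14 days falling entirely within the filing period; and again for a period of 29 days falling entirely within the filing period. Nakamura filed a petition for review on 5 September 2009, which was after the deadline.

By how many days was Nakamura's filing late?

4 days

2 months after 20 May 2009 is July 20, 2009.
Tolling adds 14 days: July 20, 2009 + 14 days = August 3, 2009.
Tolling adds 29 days: August 3, 2009 + 29 days = September 1, 2009.
The deadline is September 1, 2009; from September 1, 2009 to September 5, 2009 is 4 days.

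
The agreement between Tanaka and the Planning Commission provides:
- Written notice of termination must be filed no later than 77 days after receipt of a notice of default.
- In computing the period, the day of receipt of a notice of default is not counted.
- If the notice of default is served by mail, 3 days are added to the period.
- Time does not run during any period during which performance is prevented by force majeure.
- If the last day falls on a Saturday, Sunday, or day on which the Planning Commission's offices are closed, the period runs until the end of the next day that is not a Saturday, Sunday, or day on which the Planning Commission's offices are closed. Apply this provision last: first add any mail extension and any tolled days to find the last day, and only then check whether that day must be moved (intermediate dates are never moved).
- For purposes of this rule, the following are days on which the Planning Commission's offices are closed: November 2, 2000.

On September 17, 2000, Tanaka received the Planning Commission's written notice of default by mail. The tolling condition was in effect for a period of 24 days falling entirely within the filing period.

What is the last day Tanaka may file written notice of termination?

77 days after September 17, 2000 is December 3, 2000.
Service was by mail, adding 3 days: December 3, 2000 + 3 days = December 6, 2000.
Tolling adds 24 days: December 6, 2000 + 24 days = December 30, 2000.
December 30, 2000 is Saturday; December 31, 2000 is Sunday. The next qualifying day is January 1, 2001.

January 1, 2001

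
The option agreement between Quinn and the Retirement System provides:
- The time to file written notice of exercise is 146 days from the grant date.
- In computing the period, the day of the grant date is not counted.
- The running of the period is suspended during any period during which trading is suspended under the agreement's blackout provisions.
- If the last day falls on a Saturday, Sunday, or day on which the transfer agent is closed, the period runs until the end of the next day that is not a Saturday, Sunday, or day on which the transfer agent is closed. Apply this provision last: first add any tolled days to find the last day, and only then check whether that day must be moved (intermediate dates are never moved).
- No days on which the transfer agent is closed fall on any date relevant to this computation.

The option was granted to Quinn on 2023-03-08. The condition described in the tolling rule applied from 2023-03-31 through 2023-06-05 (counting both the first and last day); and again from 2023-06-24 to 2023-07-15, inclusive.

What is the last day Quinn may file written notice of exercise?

October 30, 2023

146 days after 2023-03-08 is August 1, 2023.
From March 31, 2023 through June 5, 2023 inclusive is 67 days; tolling adds 67 days: August 1, 2023 + 67 days = October 7, 2023.
From June 24, 2023 through July 15, 2023 inclusive is 22 days; tolling adds 22 days: October 7, 2023 + 22 days = October 29, 2023.
October 29, 2023 is Sunday. The next qualifying day is October 30, 2023.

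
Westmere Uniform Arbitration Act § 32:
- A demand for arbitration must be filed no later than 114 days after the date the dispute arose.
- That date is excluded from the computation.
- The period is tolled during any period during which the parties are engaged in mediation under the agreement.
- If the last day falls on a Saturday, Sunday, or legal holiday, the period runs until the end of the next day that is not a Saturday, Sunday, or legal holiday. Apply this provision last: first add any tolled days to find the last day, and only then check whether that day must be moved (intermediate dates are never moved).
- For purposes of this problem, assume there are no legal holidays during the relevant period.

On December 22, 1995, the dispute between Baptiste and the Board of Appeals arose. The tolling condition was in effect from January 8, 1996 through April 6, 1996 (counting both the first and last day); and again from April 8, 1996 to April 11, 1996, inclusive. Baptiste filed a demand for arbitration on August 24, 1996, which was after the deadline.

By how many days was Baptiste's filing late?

114 days after December 22, 1995 is April 14, 1996.
From January 8, 1996 through April 6, 1996 inclusive is 90 days; tolling adds 90 days: April 14, 1996 + 90 days = July 13, 1996.
From April 8, 1996 through April 11, 1996 inclusive is 4 days; tolling adds 4 days: July 13, 1996 + 4 days = July 17, 1996.
July 17, 1996 is a Wednesday and not a legal holiday, so no extension applies.
The deadline is July 17, 1996; from July 17, 1996 to August 24, 1996 is 38 days.

38 days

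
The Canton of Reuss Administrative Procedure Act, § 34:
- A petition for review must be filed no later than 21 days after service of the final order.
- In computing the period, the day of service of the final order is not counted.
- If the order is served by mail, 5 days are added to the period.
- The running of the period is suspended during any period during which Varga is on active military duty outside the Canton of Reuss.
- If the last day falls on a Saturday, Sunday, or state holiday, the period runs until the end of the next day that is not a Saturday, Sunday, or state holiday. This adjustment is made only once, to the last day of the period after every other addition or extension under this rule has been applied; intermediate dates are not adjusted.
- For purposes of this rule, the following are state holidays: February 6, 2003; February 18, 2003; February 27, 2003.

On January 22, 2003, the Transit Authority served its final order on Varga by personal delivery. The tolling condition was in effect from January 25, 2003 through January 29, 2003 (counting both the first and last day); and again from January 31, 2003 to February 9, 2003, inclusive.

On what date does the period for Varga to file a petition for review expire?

21 days after January 22, 2003 is February 12, 2003.
Service was not by mail, so no mail extension applies.
From January 25, 2003 through January 29, 2003 inclusive is 5 days; tolling adds 5 days: February 12, 2003 + 5 days = February 17, 2003.
From January 31, 2003 through February 9, 2003 inclusive is 10 days; tolling adds 10 days: February 17, 2003 + 10 days = February 27, 2003.
February 27, 2003 is a listed holiday. The next qualifying day is February 28, 2003.

February 28, 2003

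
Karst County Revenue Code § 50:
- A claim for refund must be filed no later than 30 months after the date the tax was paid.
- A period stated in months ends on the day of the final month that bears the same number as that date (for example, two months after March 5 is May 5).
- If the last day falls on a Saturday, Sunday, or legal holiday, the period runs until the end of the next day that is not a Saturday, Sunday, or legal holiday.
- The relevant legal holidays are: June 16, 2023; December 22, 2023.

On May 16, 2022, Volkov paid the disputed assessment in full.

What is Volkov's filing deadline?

30 months after May 16, 2022 is November 16, 2024.
November 16, 2024 is Saturday; November 17, 2024 is Sunday. The next qualifying day is November 18, 2024.

November 18, 2024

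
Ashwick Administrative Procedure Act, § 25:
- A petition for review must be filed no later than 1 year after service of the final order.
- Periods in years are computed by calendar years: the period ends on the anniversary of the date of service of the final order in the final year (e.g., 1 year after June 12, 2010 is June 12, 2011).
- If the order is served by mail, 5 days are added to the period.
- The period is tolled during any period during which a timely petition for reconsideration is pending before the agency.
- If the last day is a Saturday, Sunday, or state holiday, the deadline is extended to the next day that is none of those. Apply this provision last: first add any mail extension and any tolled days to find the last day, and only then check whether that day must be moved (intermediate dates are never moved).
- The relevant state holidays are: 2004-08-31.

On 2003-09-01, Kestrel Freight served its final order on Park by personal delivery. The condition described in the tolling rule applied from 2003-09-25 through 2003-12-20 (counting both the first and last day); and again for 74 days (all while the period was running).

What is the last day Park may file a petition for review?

February 9, 2005

1 year after 2003-09-01 is September 1, 2004.
Service was not by mail, so no mail extension applies.
From September 25, 2003 through December 20, 2003 inclusive is 87 days; tolling adds 87 days: September 1, 2004 + 87 days = November 27, 2004.
Tolling adds 74 days: November 27, 2004 + 74 days = February 9, 2005.
February 9, 2005 is a Wednesday and not a state holiday, so no extension applies.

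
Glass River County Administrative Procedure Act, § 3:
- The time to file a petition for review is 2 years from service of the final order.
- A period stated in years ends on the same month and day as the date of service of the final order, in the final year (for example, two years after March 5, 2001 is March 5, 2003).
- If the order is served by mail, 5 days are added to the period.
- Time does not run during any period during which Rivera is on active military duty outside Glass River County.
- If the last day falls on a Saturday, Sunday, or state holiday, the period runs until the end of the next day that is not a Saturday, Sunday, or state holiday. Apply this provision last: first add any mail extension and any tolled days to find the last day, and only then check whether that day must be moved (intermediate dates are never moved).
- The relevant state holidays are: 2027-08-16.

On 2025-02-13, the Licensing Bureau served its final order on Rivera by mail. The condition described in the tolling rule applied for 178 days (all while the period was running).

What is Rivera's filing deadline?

August 17, 2027

2 years after 2025-02-13 is February 13, 2027.
Service was by mail, adding 5 days: February 13, 2027 + 5 days = February 18, 2027.
Tolling adds 178 days: February 18, 2027 + 178 days = August 15, 2027.
August 15, 2027 is Sunday; August 16, 2027 is a listed holiday. The next qualifying day is August 17, 2027.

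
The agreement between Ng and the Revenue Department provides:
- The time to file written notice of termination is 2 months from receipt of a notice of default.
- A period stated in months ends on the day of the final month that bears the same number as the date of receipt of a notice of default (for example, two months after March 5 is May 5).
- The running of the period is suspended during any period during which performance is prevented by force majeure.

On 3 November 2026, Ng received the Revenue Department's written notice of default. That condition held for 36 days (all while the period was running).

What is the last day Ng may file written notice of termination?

February 8, 2027

2 months after 3 November 2026 is January 3, 2027.
Tolling adds 36 days: January 3, 2027 + 36 days = February 8, 2027.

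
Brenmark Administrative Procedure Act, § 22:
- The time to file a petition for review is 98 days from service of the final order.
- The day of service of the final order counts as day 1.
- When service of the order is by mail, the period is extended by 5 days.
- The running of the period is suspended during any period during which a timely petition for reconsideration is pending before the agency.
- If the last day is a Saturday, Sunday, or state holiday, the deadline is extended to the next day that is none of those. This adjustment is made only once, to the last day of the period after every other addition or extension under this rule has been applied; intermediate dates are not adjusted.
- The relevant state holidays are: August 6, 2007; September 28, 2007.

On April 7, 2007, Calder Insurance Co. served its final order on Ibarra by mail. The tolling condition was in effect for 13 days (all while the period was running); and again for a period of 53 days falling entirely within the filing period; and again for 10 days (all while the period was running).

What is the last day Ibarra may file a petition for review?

October 2, 2007

Counting April 7, 2007 as day 1, day 98 is July 13, 2007.
Service was by mail, adding 5 days: July 13, 2007 + 5 days = July 18, 2007.
Tolling adds 13 days: July 18, 2007 + 13 days = July 31, 2007.
Tolling adds 53 days: July 31, 2007 + 53 days = September 22, 2007.
Tolling adds 10 days: September 22, 2007 + 10 days = October 2, 2007.
October 2, 2007 is a Tuesday and not a state holiday, so no extension applies.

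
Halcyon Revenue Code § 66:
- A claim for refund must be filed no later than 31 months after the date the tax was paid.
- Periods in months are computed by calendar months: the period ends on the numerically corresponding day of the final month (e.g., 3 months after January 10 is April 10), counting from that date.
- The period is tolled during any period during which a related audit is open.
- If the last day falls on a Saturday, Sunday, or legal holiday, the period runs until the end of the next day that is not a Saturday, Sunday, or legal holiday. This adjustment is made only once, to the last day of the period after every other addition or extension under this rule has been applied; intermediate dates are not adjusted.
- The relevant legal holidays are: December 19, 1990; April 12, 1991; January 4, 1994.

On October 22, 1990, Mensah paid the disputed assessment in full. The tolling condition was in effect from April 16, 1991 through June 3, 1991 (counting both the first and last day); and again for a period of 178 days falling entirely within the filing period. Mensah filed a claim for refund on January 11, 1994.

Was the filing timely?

No

31 months after October 22, 1990 is May 22, 1993.
From April 16, 1991 through June 3, 1991 inclusive is 49 days; tolling adds 49 days: May 22, 1993 + 49 days = July 10, 1993.
Tolling adds 178 days: July 10, 1993 + 178 days = January 4, 1994.
January 4, 1994 is a listed holiday. The next qualifying day is January 5, 1994.
The deadline is January 5, 1994; the filing on January 11, 1994 is after that date.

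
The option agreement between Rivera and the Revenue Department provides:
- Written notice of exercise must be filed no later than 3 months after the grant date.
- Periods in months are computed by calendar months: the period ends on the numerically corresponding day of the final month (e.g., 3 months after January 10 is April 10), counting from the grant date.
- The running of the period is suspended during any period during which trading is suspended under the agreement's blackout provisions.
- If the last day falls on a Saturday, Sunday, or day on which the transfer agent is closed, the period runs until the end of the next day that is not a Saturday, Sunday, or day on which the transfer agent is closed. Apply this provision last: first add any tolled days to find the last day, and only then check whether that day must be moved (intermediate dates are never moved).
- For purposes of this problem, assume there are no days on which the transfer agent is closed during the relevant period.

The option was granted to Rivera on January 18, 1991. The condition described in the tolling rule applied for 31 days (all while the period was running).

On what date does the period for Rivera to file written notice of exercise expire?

May 20, 1991

3 months after January 18, 1991 is April 18, 1991.
Tolling adds 31 days: April 18, 1991 + 31 days = May 19, 1991.
May 19, 1991 is Sunday. The next qualifying day is May 20, 1991.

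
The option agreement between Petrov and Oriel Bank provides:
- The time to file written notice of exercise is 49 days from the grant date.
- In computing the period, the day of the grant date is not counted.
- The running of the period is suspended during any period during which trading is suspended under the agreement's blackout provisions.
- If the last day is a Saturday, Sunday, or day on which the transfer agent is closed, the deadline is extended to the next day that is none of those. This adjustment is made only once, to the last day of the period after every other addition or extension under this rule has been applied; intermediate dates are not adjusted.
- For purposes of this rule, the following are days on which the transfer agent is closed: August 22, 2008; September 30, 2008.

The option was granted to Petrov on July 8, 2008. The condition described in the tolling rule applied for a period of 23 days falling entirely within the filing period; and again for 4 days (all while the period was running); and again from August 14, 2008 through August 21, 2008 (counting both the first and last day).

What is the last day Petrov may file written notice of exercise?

October 1, 2008

49 days after July 8, 2008 is August 26, 2008.
Tolling adds 23 days: August 26, 2008 + 23 days = September 18, 2008.
Tolling adds 4 days: September 18, 2008 + 4 days = September 22, 2008.
From August 14, 2008 through August 21, 2008 inclusive is 8 days; tolling adds 8 days: September 22, 2008 + 8 days = September 30, 2008.
September 30, 2008 is a listed holiday. The next qualifying day is October 1, 2008.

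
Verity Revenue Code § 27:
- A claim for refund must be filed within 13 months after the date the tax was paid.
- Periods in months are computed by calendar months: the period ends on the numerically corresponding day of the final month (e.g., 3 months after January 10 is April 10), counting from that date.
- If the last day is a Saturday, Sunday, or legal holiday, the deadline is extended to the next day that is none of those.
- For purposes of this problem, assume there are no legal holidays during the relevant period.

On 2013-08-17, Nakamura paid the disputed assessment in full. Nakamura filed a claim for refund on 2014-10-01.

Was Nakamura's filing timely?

No

13 months after 2013-08-17 is September 17, 2014.
September 17, 2014 is a Wednesday and not a legal holiday, so no extension applies.
The deadline is September 17, 2014; the filing on October 1, 2014 is after that date.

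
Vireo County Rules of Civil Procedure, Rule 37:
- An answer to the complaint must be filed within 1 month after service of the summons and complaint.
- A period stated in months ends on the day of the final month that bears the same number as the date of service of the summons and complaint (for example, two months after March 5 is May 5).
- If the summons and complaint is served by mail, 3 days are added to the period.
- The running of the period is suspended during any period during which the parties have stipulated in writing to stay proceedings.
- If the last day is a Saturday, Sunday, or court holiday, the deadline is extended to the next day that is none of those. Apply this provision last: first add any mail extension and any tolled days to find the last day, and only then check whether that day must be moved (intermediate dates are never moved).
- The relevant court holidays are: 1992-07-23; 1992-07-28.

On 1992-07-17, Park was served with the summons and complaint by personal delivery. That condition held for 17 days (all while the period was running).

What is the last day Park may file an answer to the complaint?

September 3, 1992

1 month after 1992-07-17 is August 17, 1992.
Service was not by mail, so no mail extension applies.
Tolling adds 17 days: August 17, 1992 + 17 days = September 3, 1992.
September 3, 1992 is a Thursday and not a court holiday, so no extension applies.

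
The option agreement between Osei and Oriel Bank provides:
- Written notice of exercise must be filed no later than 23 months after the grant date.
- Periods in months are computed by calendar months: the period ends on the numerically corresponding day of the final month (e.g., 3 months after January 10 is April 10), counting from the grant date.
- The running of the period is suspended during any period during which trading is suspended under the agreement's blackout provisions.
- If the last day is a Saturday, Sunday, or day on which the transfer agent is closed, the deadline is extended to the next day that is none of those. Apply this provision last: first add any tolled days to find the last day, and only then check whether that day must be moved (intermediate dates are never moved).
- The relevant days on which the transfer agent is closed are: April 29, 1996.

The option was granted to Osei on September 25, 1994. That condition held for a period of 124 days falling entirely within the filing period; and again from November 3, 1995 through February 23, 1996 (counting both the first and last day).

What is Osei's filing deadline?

April 21, 1997

23 months after September 25, 1994 is August 25, 1996.
Tolling adds 124 days: August 25, 1996 + 124 days = December 27, 1996.
From November 3, 1995 through February 23, 1996 inclusive is 113 days; tolling adds 113 days: December 27, 1996 + 113 days = April 19, 1997.
April 19, 1997 is Saturday; April 20, 1997 is Sunday. The next qualifying day is April 21, 1997.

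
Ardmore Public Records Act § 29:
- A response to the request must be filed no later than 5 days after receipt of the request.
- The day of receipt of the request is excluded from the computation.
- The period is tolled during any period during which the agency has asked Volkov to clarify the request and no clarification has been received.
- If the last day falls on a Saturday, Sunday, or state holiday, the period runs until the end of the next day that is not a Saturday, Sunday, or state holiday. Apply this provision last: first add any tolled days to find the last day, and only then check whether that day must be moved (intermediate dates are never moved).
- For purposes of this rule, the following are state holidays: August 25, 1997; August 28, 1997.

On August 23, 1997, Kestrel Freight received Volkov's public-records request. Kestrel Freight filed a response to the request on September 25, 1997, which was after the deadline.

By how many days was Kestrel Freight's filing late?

5 days after August 23, 1997 is August 28, 1997.
August 28, 1997 is a listed holiday. The next qualifying day is August 29, 1997.
The deadline is August 29, 1997; from August 29, 1997 to September 25, 1997 is 27 days.

27 days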